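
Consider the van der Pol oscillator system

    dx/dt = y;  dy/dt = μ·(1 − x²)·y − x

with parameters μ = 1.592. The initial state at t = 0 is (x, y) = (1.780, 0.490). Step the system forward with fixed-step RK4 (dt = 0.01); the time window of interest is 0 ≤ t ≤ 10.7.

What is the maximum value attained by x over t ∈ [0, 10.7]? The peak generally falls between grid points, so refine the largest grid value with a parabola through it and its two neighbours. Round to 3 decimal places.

max x = 2.016

t=0.000: state=(1.780, 0.490)
step 1 (dt=0.01): k1=(0.490, -3.472), k2=(0.473, -3.421), k3=(0.473, -3.421), k4=(0.456, -3.370); state += dt/6·(k1+2k2+2k3+k4)
t=0.010: state=(1.785, 0.456)
t=0.020: state=(1.789, 0.423)
t=0.030: state=(1.793, 0.390)
continuing one RK4 step at a time; state shown every 50 steps (Δt=0.5):
t=0.500: state=(1.759, -0.340)
t=1.000: state=(1.532, -0.548)
t=1.500: state=(1.206, -0.779)
t=2.000: state=(0.704, -1.321)
t=2.500: state=(-0.283, -2.832)
t=3.000: state=(-1.746, -1.822)
t=3.500: state=(-2.003, 0.186)
t=4.000: state=(-1.833, 0.426)
t=4.500: state=(-1.592, 0.541)
t=5.000: state=(-1.280, 0.731)
t=5.500: state=(-0.821, 1.177)
t=6.000: state=(0.037, 2.472)
t=6.500: state=(1.546, 2.523)
t=7.000: state=(2.015, -0.058)
t=7.500: state=(1.872, -0.404)
t=8.000: state=(1.642, -0.517)
t=8.500: state=(1.346, -0.684)
t=9.000: state=(0.926, -1.055)
t=9.500: state=(0.179, -2.124)
t=10.000: state=(-1.280, -3.081)
t=10.500: state=(-2.012, -0.149)
t=10.700: state=(-2.001, 0.201)
largest grid value and its neighbours: x(6.960)=2.01618, x(6.970)=2.01626, x(6.980)=2.01615
parabola through these three points peaks at t≈6.969 with x≈2.01626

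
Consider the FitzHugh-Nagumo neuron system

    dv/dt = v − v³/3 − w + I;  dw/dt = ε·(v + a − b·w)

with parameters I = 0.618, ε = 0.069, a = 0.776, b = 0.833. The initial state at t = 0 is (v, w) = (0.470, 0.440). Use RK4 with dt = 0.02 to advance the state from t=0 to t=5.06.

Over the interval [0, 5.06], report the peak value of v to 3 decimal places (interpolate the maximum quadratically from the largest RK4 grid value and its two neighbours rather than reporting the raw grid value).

max v = 1.674

t=0.000: state=(0.470, 0.440)
step 1 (dt=0.02): k1=(0.613, 0.061), k2=(0.618, 0.061), k3=(0.618, 0.061), k4=(0.622, 0.061); state += dt/6·(k1+2k2+2k3+k4)
t=0.020: state=(0.482, 0.441)
t=0.040: state=(0.495, 0.442)
t=0.060: state=(0.508, 0.444)
continuing one RK4 step at a time; state shown every 10 steps (Δt=0.2):
t=0.200: state=(0.601, 0.453)
t=0.400: state=(0.746, 0.468)
t=0.600: state=(0.902, 0.484)
t=0.800: state=(1.060, 0.503)
t=1.000: state=(1.210, 0.523)
t=1.200: state=(1.343, 0.546)
t=1.400: state=(1.452, 0.569)
t=1.600: state=(1.535, 0.594)
t=1.800: state=(1.594, 0.619)
t=2.000: state=(1.633, 0.645)
t=2.200: state=(1.657, 0.671)
t=2.400: state=(1.670, 0.697)
t=2.600: state=(1.674, 0.722)
t=2.800: state=(1.673, 0.748)
t=3.000: state=(1.668, 0.773)
t=3.200: state=(1.660, 0.797)
t=3.400: state=(1.650, 0.821)
t=3.600: state=(1.639, 0.845)
t=3.800: state=(1.628, 0.869)
t=4.000: state=(1.615, 0.892)
t=4.200: state=(1.602, 0.914)
t=4.400: state=(1.589, 0.936)
t=4.600: state=(1.576, 0.958)
t=4.800: state=(1.562, 0.979)
t=5.000: state=(1.548, 1.000)
t=5.060: state=(1.544, 1.006)
largest grid value and its neighbours: v(2.620)=1.67411, v(2.640)=1.67415, v(2.660)=1.67414
parabola through these three points peaks at t≈2.646 with v≈1.67415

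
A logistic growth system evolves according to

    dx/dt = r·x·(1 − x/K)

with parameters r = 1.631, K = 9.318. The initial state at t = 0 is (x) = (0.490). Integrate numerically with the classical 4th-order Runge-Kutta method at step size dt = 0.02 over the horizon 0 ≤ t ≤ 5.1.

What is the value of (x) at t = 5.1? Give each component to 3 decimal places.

t=0.000: state=(0.490)
step 1 (dt=0.02): k1=(0.757), k2=(0.768), k3=(0.768), k4=(0.780); state += dt/6·(k1+2k2+2k3+k4)
t=0.020: state=(0.505)
t=0.040: state=(0.521)
t=0.060: state=(0.537)
continuing one RK4 step at a time; state shown every 10 steps (Δt=0.2):
t=0.200: state=(0.665)
t=0.400: state=(0.897)
t=0.600: state=(1.199)
t=0.800: state=(1.583)
t=1.000: state=(2.059)
t=1.200: state=(2.629)
t=1.400: state=(3.285)
t=1.600: state=(4.007)
t=1.800: state=(4.763)
t=2.000: state=(5.513)
t=2.200: state=(6.220)
t=2.400: state=(6.854)
t=2.600: state=(7.399)
t=2.800: state=(7.849)
t=3.000: state=(8.209)
t=3.200: state=(8.490)
t=3.400: state=(8.705)
t=3.600: state=(8.868)
t=3.800: state=(8.989)
t=4.000: state=(9.078)
t=4.200: state=(9.144)
t=4.400: state=(9.191)
t=4.600: state=(9.226)
t=4.800: state=(9.252)
t=5.000: state=(9.270)
t=5.100: state=(9.277)

(x) = (9.277)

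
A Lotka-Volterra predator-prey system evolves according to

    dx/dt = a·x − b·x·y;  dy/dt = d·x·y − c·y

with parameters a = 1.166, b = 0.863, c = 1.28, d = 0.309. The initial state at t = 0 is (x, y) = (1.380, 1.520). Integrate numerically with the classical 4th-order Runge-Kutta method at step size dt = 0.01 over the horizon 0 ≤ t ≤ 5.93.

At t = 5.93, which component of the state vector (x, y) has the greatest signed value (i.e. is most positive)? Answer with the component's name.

largest component: x

t=0.000: state=(1.380, 1.520)
step 1 (dt=0.01): k1=(-0.201, -1.297), k2=(-0.193, -1.292), k3=(-0.193, -1.292), k4=(-0.185, -1.287); state += dt/6·(k1+2k2+2k3+k4)
t=0.010: state=(1.378, 1.507)
t=0.020: state=(1.376, 1.494)
t=0.030: state=(1.375, 1.482)
continuing one RK4 step at a time; state shown every 20 steps (Δt=0.2):
t=0.200: state=(1.369, 1.281)
t=0.400: state=(1.411, 1.080)
t=0.600: state=(1.500, 0.915)
t=0.800: state=(1.637, 0.780)
t=1.000: state=(1.825, 0.672)
t=1.200: state=(2.067, 0.586)
t=1.400: state=(2.373, 0.520)
t=1.600: state=(2.751, 0.472)
t=1.800: state=(3.212, 0.439)
t=2.000: state=(3.766, 0.421)
t=2.200: state=(4.423, 0.420)
t=2.400: state=(5.188, 0.437)
t=2.600: state=(6.055, 0.479)
t=2.800: state=(6.997, 0.555)
t=3.000: state=(7.948, 0.682)
t=3.200: state=(8.777, 0.886)
t=3.400: state=(9.274, 1.201)
t=3.600: state=(9.173, 1.650)
t=3.800: state=(8.315, 2.201)
t=4.000: state=(6.850, 2.728)
t=4.200: state=(5.227, 3.066)
t=4.400: state=(3.850, 3.136)
t=4.600: state=(2.860, 2.981)
t=4.800: state=(2.210, 2.695)
t=5.000: state=(1.803, 2.359)
t=5.200: state=(1.560, 2.025)
t=5.400: state=(1.427, 1.719)
t=5.600: state=(1.371, 1.450)
t=5.800: state=(1.376, 1.222)
t=5.930: state=(1.406, 1.094)
compare at T: x=1.406, y=1.094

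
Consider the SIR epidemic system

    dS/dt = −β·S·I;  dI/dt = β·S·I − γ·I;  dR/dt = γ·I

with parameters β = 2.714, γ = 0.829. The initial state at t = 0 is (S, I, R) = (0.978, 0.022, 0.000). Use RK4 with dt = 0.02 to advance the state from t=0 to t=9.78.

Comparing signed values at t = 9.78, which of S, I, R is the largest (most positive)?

t=0.000: state=(0.978, 0.022, 0.000)
step 1 (dt=0.02): k1=(-0.058, 0.040, 0.018), k2=(-0.059, 0.041, 0.019), k3=(-0.059, 0.041, 0.019), k4=(-0.060, 0.042, 0.019); state += dt/6·(k1+2k2+2k3+k4)
t=0.020: state=(0.977, 0.023, 0.000)
t=0.040: state=(0.976, 0.024, 0.001)
t=0.060: state=(0.974, 0.025, 0.001)
continuing one RK4 step at a time; state shown every 25 steps (Δt=0.5):
t=0.500: state=(0.932, 0.053, 0.015)
t=1.000: state=(0.834, 0.118, 0.049)
t=1.500: state=(0.666, 0.217, 0.117)
t=2.000: state=(0.465, 0.308, 0.227)
t=2.500: state=(0.297, 0.339, 0.364)
t=3.000: state=(0.190, 0.310, 0.500)
t=3.500: state=(0.130, 0.253, 0.617)
t=4.000: state=(0.096, 0.195, 0.710)
t=4.500: state=(0.076, 0.144, 0.780)
t=5.000: state=(0.064, 0.105, 0.831)
t=5.500: state=(0.057, 0.075, 0.868)
t=6.000: state=(0.052, 0.053, 0.894)
t=6.500: state=(0.049, 0.038, 0.913)
t=7.000: state=(0.047, 0.027, 0.926)
t=7.500: state=(0.046, 0.019, 0.935)
t=8.000: state=(0.045, 0.013, 0.942)
t=8.500: state=(0.044, 0.009, 0.947)
t=9.000: state=(0.044, 0.006, 0.950)
t=9.500: state=(0.043, 0.005, 0.952)
t=9.780: state=(0.043, 0.004, 0.953)
compare at T: S=0.043, I=0.004, R=0.953

largest component: R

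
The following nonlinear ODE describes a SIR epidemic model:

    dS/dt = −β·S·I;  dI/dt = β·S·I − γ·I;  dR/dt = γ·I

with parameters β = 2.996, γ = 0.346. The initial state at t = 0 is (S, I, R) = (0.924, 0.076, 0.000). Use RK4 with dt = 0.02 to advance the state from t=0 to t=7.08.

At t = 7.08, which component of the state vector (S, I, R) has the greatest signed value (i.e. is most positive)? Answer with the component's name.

t=0.000: state=(0.924, 0.076, 0.000)
step 1 (dt=0.02): k1=(-0.210, 0.184, 0.026), k2=(-0.215, 0.188, 0.027), k3=(-0.215, 0.188, 0.027), k4=(-0.220, 0.192, 0.028); state += dt/6·(k1+2k2+2k3+k4)
t=0.020: state=(0.920, 0.080, 0.001)
t=0.040: state=(0.915, 0.084, 0.001)
t=0.060: state=(0.911, 0.088, 0.002)
continuing one RK4 step at a time; state shown every 25 steps (Δt=0.5):
t=0.500: state=(0.748, 0.228, 0.024)
t=1.000: state=(0.444, 0.472, 0.085)
t=1.500: state=(0.191, 0.627, 0.182)
t=2.000: state=(0.073, 0.634, 0.293)
t=2.500: state=(0.030, 0.573, 0.398)
t=3.000: state=(0.013, 0.497, 0.490)
t=3.500: state=(0.007, 0.424, 0.570)
t=4.000: state=(0.004, 0.359, 0.637)
t=4.500: state=(0.002, 0.303, 0.694)
t=5.000: state=(0.001, 0.256, 0.743)
t=5.500: state=(0.001, 0.216, 0.783)
t=6.000: state=(0.001, 0.182, 0.818)
t=6.500: state=(0.001, 0.153, 0.846)
t=7.000: state=(0.000, 0.129, 0.871)
t=7.080: state=(0.000, 0.125, 0.874)
compare at T: S=0.000, I=0.125, R=0.874

largest component: R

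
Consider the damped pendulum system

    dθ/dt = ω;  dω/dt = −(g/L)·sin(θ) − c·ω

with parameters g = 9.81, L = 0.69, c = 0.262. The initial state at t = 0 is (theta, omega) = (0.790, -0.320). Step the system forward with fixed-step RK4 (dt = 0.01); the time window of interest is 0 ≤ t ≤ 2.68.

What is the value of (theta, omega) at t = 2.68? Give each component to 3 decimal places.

t=0.000: state=(0.790, -0.320)
step 1 (dt=0.01): k1=(-0.320, -10.016), k2=(-0.370, -9.986), k3=(-0.370, -9.984), k4=(-0.420, -9.952); state += dt/6·(k1+2k2+2k3+k4)
t=0.010: state=(0.786, -0.420)
t=0.020: state=(0.782, -0.519)
t=0.030: state=(0.776, -0.617)
continuing one RK4 step at a time; state shown every 10 steps (Δt=0.1):
t=0.100: state=(0.709, -1.276)
t=0.200: state=(0.540, -2.070)
t=0.300: state=(0.304, -2.595)
t=0.400: state=(0.033, -2.764)
t=0.500: state=(-0.235, -2.548)
t=0.600: state=(-0.465, -1.995)
t=0.700: state=(-0.627, -1.207)
t=0.800: state=(-0.703, -0.302)
t=0.900: state=(-0.687, 0.612)
t=1.000: state=(-0.583, 1.436)
t=1.100: state=(-0.406, 2.070)
t=1.200: state=(-0.179, 2.423)
t=1.300: state=(0.067, 2.438)
t=1.400: state=(0.298, 2.116)
t=1.500: state=(0.481, 1.522)
t=1.600: state=(0.596, 0.755)
t=1.700: state=(0.630, -0.080)
t=1.800: state=(0.581, -0.884)
t=1.900: state=(0.458, -1.564)
t=2.000: state=(0.276, -2.031)
t=2.100: state=(0.061, -2.214)
t=2.200: state=(-0.157, -2.088)
t=2.300: state=(-0.347, -1.679)
t=2.400: state=(-0.486, -1.061)
t=2.500: state=(-0.556, -0.329)
t=2.600: state=(-0.551, 0.425)
t=2.680: state=(-0.494, 0.981)

(theta, omega) = (-0.494, 0.981)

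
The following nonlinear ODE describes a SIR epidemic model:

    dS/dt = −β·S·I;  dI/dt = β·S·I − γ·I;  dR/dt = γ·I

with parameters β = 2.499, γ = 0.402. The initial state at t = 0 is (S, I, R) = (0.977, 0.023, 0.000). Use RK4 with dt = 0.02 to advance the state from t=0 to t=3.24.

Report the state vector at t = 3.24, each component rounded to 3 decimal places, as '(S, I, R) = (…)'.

(S, I, R) = (0.073, 0.510, 0.417)

t=0.000: state=(0.977, 0.023, 0.000)
step 1 (dt=0.02): k1=(-0.056, 0.047, 0.009), k2=(-0.057, 0.048, 0.009), k3=(-0.057, 0.048, 0.009), k4=(-0.058, 0.049, 0.010); state += dt/6·(k1+2k2+2k3+k4)
t=0.020: state=(0.976, 0.024, 0.000)
t=0.040: state=(0.975, 0.025, 0.000)
t=0.060: state=(0.973, 0.026, 0.001)
continuing one RK4 step at a time; state shown every 10 steps (Δt=0.2):
t=0.200: state=(0.963, 0.034, 0.002)
t=0.400: state=(0.943, 0.051, 0.006)
t=0.600: state=(0.914, 0.075, 0.011)
t=0.800: state=(0.873, 0.109, 0.018)
t=1.000: state=(0.819, 0.153, 0.028)
t=1.200: state=(0.748, 0.209, 0.043)
t=1.400: state=(0.663, 0.275, 0.062)
t=1.600: state=(0.568, 0.345, 0.087)
t=1.800: state=(0.470, 0.412, 0.118)
t=2.000: state=(0.377, 0.470, 0.153)
t=2.200: state=(0.295, 0.513, 0.193)
t=2.400: state=(0.226, 0.538, 0.235)
t=2.600: state=(0.172, 0.549, 0.279)
t=2.800: state=(0.131, 0.546, 0.323)
t=3.000: state=(0.100, 0.533, 0.366)
t=3.200: state=(0.077, 0.514, 0.409)
t=3.240: state=(0.073, 0.510, 0.417)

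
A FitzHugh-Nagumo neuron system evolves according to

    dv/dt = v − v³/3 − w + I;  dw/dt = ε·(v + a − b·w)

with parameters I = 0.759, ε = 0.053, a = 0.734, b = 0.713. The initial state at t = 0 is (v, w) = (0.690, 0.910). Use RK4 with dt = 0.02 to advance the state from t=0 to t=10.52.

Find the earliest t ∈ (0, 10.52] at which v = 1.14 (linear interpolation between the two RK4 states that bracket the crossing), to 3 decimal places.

t=0.000: state=(0.690, 0.910)
step 1 (dt=0.02): k1=(0.429, 0.041), k2=(0.431, 0.041), k3=(0.431, 0.041), k4=(0.433, 0.042); state += dt/6·(k1+2k2+2k3+k4)
t=0.020: state=(0.699, 0.911)
t=0.040: state=(0.707, 0.912)
t=0.060: state=(0.716, 0.913)
continuing one RK4 step at a time; state shown every 25 steps (Δt=0.5):
t=0.500: state=(0.922, 0.933)
t=0.940: state=(1.132, 0.959)
next step: t=0.960: state=(1.141, 0.960) — v has crossed 1.14
linear interpolation between t=0.940 (1.13161) and t=0.960 (1.14055) → t≈0.959

t = 0.959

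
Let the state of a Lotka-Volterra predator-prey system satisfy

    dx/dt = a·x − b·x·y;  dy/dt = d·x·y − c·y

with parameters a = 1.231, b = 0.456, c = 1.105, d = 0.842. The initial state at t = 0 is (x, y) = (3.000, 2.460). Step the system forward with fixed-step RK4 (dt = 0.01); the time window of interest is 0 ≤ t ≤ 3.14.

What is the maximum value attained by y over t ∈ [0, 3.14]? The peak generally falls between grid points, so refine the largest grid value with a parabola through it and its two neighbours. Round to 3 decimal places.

t=0.000: state=(3.000, 2.460)
step 1 (dt=0.01): k1=(0.328, 3.496), k2=(0.304, 3.524), k3=(0.304, 3.524), k4=(0.280, 3.552); state += dt/6·(k1+2k2+2k3+k4)
t=0.010: state=(3.003, 2.495)
t=0.020: state=(3.006, 2.531)
t=0.030: state=(3.008, 2.567)
continuing one RK4 step at a time; state shown every 20 steps (Δt=0.2):
t=0.200: state=(2.960, 3.268)
t=0.400: state=(2.692, 4.230)
t=0.600: state=(2.242, 5.146)
t=0.800: state=(1.738, 5.768)
t=1.000: state=(1.298, 5.963)
t=1.200: state=(0.970, 5.777)
t=1.400: state=(0.746, 5.345)
t=1.600: state=(0.601, 4.795)
t=1.800: state=(0.510, 4.218)
t=2.000: state=(0.455, 3.667)
t=2.200: state=(0.426, 3.165)
t=2.400: state=(0.417, 2.724)
t=2.600: state=(0.424, 2.343)
t=2.800: state=(0.444, 2.021)
t=3.000: state=(0.479, 1.751)
t=3.140: state=(0.512, 1.590)
largest grid value and its neighbours: y(0.980)=5.96208, y(0.990)=5.96284, y(1.000)=5.96262
parabola through these three points peaks at t≈0.993 with y≈5.96288

max y = 5.963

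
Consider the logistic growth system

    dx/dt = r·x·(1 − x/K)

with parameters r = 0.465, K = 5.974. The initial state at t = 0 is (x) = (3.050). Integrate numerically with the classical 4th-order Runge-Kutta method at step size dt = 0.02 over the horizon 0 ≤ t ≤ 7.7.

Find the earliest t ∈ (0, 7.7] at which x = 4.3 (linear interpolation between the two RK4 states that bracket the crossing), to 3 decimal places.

t = 1.938

t=0.000: state=(3.050)
step 1 (dt=0.02): k1=(0.694), k2=(0.694), k3=(0.694), k4=(0.694); state += dt/6·(k1+2k2+2k3+k4)
t=0.020: state=(3.064)
t=0.040: state=(3.078)
t=0.060: state=(3.092)
continuing one RK4 step at a time; state shown every 25 steps (Δt=0.5):
t=0.500: state=(3.395)
t=1.000: state=(3.729)
t=1.500: state=(4.044)
t=1.920: state=(4.290)
next step: t=1.940: state=(4.301) — x has crossed 4.3
linear interpolation between t=1.920 (4.28985) and t=1.940 (4.30107) → t≈1.938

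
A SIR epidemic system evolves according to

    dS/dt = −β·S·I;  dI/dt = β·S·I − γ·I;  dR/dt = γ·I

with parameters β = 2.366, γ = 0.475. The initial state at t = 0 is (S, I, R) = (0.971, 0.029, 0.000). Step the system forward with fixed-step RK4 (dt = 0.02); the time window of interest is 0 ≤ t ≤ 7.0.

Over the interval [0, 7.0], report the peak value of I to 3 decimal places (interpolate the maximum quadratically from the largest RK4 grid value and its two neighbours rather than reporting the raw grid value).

t=0.000: state=(0.971, 0.029, 0.000)
step 1 (dt=0.02): k1=(-0.067, 0.053, 0.014), k2=(-0.068, 0.054, 0.014), k3=(-0.068, 0.054, 0.014), k4=(-0.069, 0.055, 0.014); state += dt/6·(k1+2k2+2k3+k4)
t=0.020: state=(0.970, 0.030, 0.000)
t=0.040: state=(0.968, 0.031, 0.001)
t=0.060: state=(0.967, 0.032, 0.001)
continuing one RK4 step at a time; state shown every 25 steps (Δt=0.5):
t=0.500: state=(0.919, 0.070, 0.011)
t=1.000: state=(0.808, 0.155, 0.037)
t=1.500: state=(0.624, 0.287, 0.089)
t=2.000: state=(0.410, 0.417, 0.173)
t=2.500: state=(0.239, 0.479, 0.281)
t=3.000: state=(0.136, 0.469, 0.395)
t=3.500: state=(0.080, 0.419, 0.501)
t=4.000: state=(0.051, 0.356, 0.593)
t=4.500: state=(0.034, 0.295, 0.670)
t=5.000: state=(0.025, 0.241, 0.734)
t=5.500: state=(0.019, 0.195, 0.785)
t=6.000: state=(0.016, 0.157, 0.827)
t=6.500: state=(0.013, 0.126, 0.861)
t=7.000: state=(0.012, 0.101, 0.887)
largest grid value and its neighbours: I(2.640)=0.48277, I(2.660)=0.48279, I(2.680)=0.48271
parabola through these three points peaks at t≈2.655 with I≈0.48280

max I = 0.483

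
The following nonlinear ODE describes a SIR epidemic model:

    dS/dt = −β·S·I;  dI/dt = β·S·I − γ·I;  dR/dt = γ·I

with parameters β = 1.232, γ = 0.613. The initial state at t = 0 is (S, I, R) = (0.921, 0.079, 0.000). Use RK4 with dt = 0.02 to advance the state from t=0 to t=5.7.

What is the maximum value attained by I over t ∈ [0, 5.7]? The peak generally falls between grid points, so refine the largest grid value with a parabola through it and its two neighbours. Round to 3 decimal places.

max I = 0.196

t=0.000: state=(0.921, 0.079, 0.000)
step 1 (dt=0.02): k1=(-0.090, 0.041, 0.048), k2=(-0.090, 0.041, 0.049), k3=(-0.090, 0.041, 0.049), k4=(-0.090, 0.041, 0.049); state += dt/6·(k1+2k2+2k3+k4)
t=0.020: state=(0.919, 0.080, 0.001)
t=0.040: state=(0.917, 0.081, 0.002)
t=0.060: state=(0.916, 0.081, 0.003)
continuing one RK4 step at a time; state shown every 10 steps (Δt=0.2):
t=0.200: state=(0.902, 0.087, 0.010)
t=0.400: state=(0.882, 0.096, 0.021)
t=0.600: state=(0.860, 0.106, 0.034)
t=0.800: state=(0.837, 0.115, 0.047)
t=1.000: state=(0.813, 0.125, 0.062)
t=1.200: state=(0.787, 0.135, 0.078)
t=1.400: state=(0.761, 0.144, 0.095)
t=1.600: state=(0.733, 0.153, 0.113)
t=1.800: state=(0.705, 0.162, 0.133)
t=2.000: state=(0.677, 0.170, 0.153)
t=2.200: state=(0.649, 0.177, 0.174)
t=2.400: state=(0.621, 0.183, 0.196)
t=2.600: state=(0.593, 0.188, 0.219)
t=2.800: state=(0.566, 0.192, 0.242)
t=3.000: state=(0.539, 0.194, 0.266)
t=3.200: state=(0.514, 0.196, 0.290)
t=3.400: state=(0.490, 0.196, 0.314)
t=3.600: state=(0.467, 0.195, 0.338)
t=3.800: state=(0.445, 0.193, 0.362)
t=4.000: state=(0.425, 0.190, 0.385)
t=4.200: state=(0.405, 0.186, 0.408)
t=4.400: state=(0.387, 0.182, 0.431)
t=4.600: state=(0.371, 0.176, 0.453)
t=4.800: state=(0.355, 0.171, 0.474)
t=5.000: state=(0.341, 0.164, 0.495)
t=5.200: state=(0.327, 0.158, 0.515)
t=5.400: state=(0.315, 0.151, 0.534)
t=5.600: state=(0.304, 0.144, 0.552)
t=5.700: state=(0.299, 0.141, 0.560)
largest grid value and its neighbours: I(3.320)=0.19606, I(3.340)=0.19607, I(3.360)=0.19606
parabola through these three points peaks at t≈3.336 with I≈0.19607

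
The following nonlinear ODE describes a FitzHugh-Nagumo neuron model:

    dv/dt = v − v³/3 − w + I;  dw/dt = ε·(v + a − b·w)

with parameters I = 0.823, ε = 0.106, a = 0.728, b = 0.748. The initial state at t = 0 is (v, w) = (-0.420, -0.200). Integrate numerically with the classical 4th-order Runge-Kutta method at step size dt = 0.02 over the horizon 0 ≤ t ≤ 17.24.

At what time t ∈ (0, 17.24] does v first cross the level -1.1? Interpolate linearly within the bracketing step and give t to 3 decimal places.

t=0.000: state=(-0.420, -0.200)
step 1 (dt=0.02): k1=(0.628, 0.049), k2=(0.632, 0.049), k3=(0.632, 0.049), k4=(0.637, 0.050); state += dt/6·(k1+2k2+2k3+k4)
t=0.020: state=(-0.407, -0.199)
t=0.040: state=(-0.395, -0.198)
t=0.060: state=(-0.381, -0.197)
continuing one RK4 step at a time; state shown every 50 steps (Δt=1):
t=1.000: state=(0.567, -0.110)
t=2.000: state=(1.811, 0.104)
t=3.000: state=(1.945, 0.366)
t=4.000: state=(1.868, 0.607)
t=5.000: state=(1.777, 0.821)
t=6.000: state=(1.684, 1.009)
t=7.000: state=(1.589, 1.173)
t=8.000: state=(1.489, 1.314)
t=9.000: state=(1.383, 1.435)
t=10.000: state=(1.267, 1.534)
t=11.000: state=(1.135, 1.614)
t=12.000: state=(0.974, 1.673)
t=13.000: state=(0.751, 1.708)
t=14.000: state=(0.370, 1.711)
t=15.000: state=(-0.493, 1.655)
t=15.420: state=(-1.083, 1.598)
next step: t=15.440: state=(-1.111, 1.595) — v has crossed -1.1
linear interpolation between t=15.420 (-1.08271) and t=15.440 (-1.11132) → t≈15.432

t = 15.432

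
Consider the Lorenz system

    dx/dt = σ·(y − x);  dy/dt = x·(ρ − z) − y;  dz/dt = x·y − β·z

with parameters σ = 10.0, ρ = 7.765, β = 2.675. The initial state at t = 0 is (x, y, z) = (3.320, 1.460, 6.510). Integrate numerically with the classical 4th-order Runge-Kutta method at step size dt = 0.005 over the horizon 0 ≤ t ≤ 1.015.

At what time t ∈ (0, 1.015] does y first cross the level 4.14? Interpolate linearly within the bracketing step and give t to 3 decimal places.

t = 0.476

t=0.000: state=(3.320, 1.460, 6.510)
step 1 (dt=0.005): k1=(-18.600, 2.707, -12.567), k2=(-18.067, 2.744, -12.529), k3=(-18.080, 2.746, -12.527), k4=(-17.559, 2.782, -12.487); state += dt/6·(k1+2k2+2k3+k4)
t=0.005: state=(3.230, 1.474, 6.447)
t=0.010: state=(3.144, 1.488, 6.385)
t=0.015: state=(3.064, 1.502, 6.323)
continuing one RK4 step at a time; state shown every 10 steps (Δt=0.05):
t=0.050: state=(2.619, 1.611, 5.905)
t=0.100: state=(2.259, 1.784, 5.357)
t=0.150: state=(2.112, 1.978, 4.877)
t=0.200: state=(2.105, 2.198, 4.472)
t=0.250: state=(2.195, 2.453, 4.145)
t=0.300: state=(2.358, 2.749, 3.903)
t=0.350: state=(2.583, 3.090, 3.752)
t=0.400: state=(2.864, 3.476, 3.701)
t=0.450: state=(3.195, 3.904, 3.762)
t=0.475: state=(3.377, 4.129, 3.838)
next step: t=0.480: state=(3.415, 4.175, 3.857) — y has crossed 4.14
linear interpolation between t=0.475 (4.12897) and t=0.480 (4.17474) → t≈0.476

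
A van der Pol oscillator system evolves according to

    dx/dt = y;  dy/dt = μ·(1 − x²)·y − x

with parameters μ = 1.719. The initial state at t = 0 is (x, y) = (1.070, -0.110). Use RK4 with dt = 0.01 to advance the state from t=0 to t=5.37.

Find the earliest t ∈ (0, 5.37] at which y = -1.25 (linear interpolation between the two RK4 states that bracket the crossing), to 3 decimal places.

t=0.000: state=(1.070, -0.110)
step 1 (dt=0.01): k1=(-0.110, -1.043), k2=(-0.115, -1.041), k3=(-0.115, -1.041), k4=(-0.120, -1.039); state += dt/6·(k1+2k2+2k3+k4)
t=0.010: state=(1.069, -0.120)
t=0.020: state=(1.068, -0.131)
t=0.030: state=(1.066, -0.141)
continuing one RK4 step at a time; state shown every 20 steps (Δt=0.2):
t=0.200: state=(1.028, -0.313)
t=0.400: state=(0.945, -0.515)
t=0.600: state=(0.820, -0.739)
t=0.800: state=(0.645, -1.025)
t=0.910: state=(0.521, -1.230)
next step: t=0.920: state=(0.509, -1.250) — y has crossed -1.25
linear interpolation between t=0.910 (-1.22965) and t=0.920 (-1.25046) → t≈0.920

t = 0.920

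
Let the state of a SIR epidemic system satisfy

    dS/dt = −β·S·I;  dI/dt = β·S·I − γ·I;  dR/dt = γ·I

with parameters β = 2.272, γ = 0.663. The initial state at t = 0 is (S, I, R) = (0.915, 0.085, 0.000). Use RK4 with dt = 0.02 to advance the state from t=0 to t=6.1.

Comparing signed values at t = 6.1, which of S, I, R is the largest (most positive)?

largest component: R

t=0.000: state=(0.915, 0.085, 0.000)
step 1 (dt=0.02): k1=(-0.177, 0.120, 0.056), k2=(-0.179, 0.122, 0.057), k3=(-0.179, 0.122, 0.057), k4=(-0.181, 0.123, 0.058); state += dt/6·(k1+2k2+2k3+k4)
t=0.020: state=(0.911, 0.087, 0.001)
t=0.040: state=(0.908, 0.090, 0.002)
t=0.060: state=(0.904, 0.092, 0.004)
continuing one RK4 step at a time; state shown every 10 steps (Δt=0.2):
t=0.200: state=(0.875, 0.112, 0.013)
t=0.400: state=(0.826, 0.144, 0.030)
t=0.600: state=(0.767, 0.181, 0.051)
t=0.800: state=(0.700, 0.222, 0.078)
t=1.000: state=(0.627, 0.263, 0.110)
t=1.200: state=(0.552, 0.301, 0.148)
t=1.400: state=(0.477, 0.333, 0.190)
t=1.600: state=(0.408, 0.356, 0.236)
t=1.800: state=(0.346, 0.370, 0.284)
t=2.000: state=(0.292, 0.375, 0.333)
t=2.200: state=(0.246, 0.371, 0.383)
t=2.400: state=(0.209, 0.360, 0.431)
t=2.600: state=(0.178, 0.344, 0.478)
t=2.800: state=(0.153, 0.325, 0.522)
t=3.000: state=(0.132, 0.303, 0.564)
t=3.200: state=(0.116, 0.281, 0.603)
t=3.400: state=(0.103, 0.259, 0.639)
t=3.600: state=(0.092, 0.237, 0.672)
t=3.800: state=(0.083, 0.216, 0.702)
t=4.000: state=(0.075, 0.196, 0.729)
t=4.200: state=(0.069, 0.177, 0.754)
t=4.400: state=(0.064, 0.160, 0.776)
t=4.600: state=(0.060, 0.144, 0.796)
t=4.800: state=(0.056, 0.130, 0.814)
t=5.000: state=(0.053, 0.116, 0.830)
t=5.200: state=(0.051, 0.104, 0.845)
t=5.400: state=(0.048, 0.093, 0.858)
t=5.600: state=(0.046, 0.084, 0.870)
t=5.800: state=(0.045, 0.075, 0.880)
t=6.000: state=(0.043, 0.067, 0.890)
t=6.100: state=(0.043, 0.063, 0.894)
compare at T: S=0.043, I=0.063, R=0.894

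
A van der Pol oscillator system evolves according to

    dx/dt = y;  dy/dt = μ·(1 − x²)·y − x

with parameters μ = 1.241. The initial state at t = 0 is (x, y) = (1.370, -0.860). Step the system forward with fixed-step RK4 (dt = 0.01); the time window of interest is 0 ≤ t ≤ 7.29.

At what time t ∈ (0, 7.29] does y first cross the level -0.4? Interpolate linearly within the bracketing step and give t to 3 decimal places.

t = 1.929

t=0.000: state=(1.370, -0.860)
step 1 (dt=0.01): k1=(-0.860, -0.434), k2=(-0.862, -0.440), k3=(-0.862, -0.440), k4=(-0.864, -0.446); state += dt/6·(k1+2k2+2k3+k4)
t=0.010: state=(1.361, -0.864)
t=0.020: state=(1.353, -0.869)
t=0.030: state=(1.344, -0.874)
continuing one RK4 step at a time; state shown every 25 steps (Δt=0.25):
t=0.250: state=(1.138, -1.008)
t=0.500: state=(0.857, -1.258)
t=0.750: state=(0.496, -1.668)
t=1.000: state=(0.005, -2.292)
t=1.250: state=(-0.653, -2.916)
t=1.500: state=(-1.373, -2.599)
t=1.750: state=(-1.856, -1.213)
t=1.920: state=(-1.991, -0.432)
next step: t=1.930: state=(-1.995, -0.396) — y has crossed -0.4
linear interpolation between t=1.920 (-0.43160) and t=1.930 (-0.39639) → t≈1.929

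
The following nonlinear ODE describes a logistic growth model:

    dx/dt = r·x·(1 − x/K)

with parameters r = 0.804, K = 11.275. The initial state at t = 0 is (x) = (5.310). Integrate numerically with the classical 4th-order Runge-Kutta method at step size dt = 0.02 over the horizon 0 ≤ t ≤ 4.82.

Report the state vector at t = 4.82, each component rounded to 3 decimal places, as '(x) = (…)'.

(x) = (11.018)

t=0.000: state=(5.310)
step 1 (dt=0.02): k1=(2.259), k2=(2.260), k3=(2.260), k4=(2.261); state += dt/6·(k1+2k2+2k3+k4)
t=0.020: state=(5.355)
t=0.040: state=(5.400)
t=0.060: state=(5.446)
continuing one RK4 step at a time; state shown every 10 steps (Δt=0.2):
t=0.200: state=(5.763)
t=0.400: state=(6.214)
t=0.600: state=(6.658)
t=0.800: state=(7.089)
t=1.000: state=(7.503)
t=1.200: state=(7.895)
t=1.400: state=(8.263)
t=1.600: state=(8.605)
t=1.800: state=(8.918)
t=2.000: state=(9.204)
t=2.200: state=(9.462)
t=2.400: state=(9.694)
t=2.600: state=(9.900)
t=2.800: state=(10.083)
t=3.000: state=(10.244)
t=3.200: state=(10.385)
t=3.400: state=(10.508)
t=3.600: state=(10.615)
t=3.800: state=(10.708)
t=4.000: state=(10.789)
t=4.200: state=(10.858)
t=4.400: state=(10.918)
t=4.600: state=(10.970)
t=4.800: state=(11.014)
t=4.820: state=(11.018)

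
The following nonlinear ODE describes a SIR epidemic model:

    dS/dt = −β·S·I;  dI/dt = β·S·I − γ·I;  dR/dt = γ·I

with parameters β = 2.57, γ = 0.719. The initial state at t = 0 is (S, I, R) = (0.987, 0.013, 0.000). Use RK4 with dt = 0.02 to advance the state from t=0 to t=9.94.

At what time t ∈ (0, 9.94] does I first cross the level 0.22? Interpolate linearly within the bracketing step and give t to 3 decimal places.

t=0.000: state=(0.987, 0.013, 0.000)
step 1 (dt=0.02): k1=(-0.033, 0.024, 0.009), k2=(-0.034, 0.024, 0.010), k3=(-0.034, 0.024, 0.010), k4=(-0.034, 0.024, 0.010); state += dt/6·(k1+2k2+2k3+k4)
t=0.020: state=(0.986, 0.013, 0.000)
t=0.040: state=(0.986, 0.014, 0.000)
t=0.060: state=(0.985, 0.014, 0.001)
continuing one RK4 step at a time; state shown every 25 steps (Δt=0.5):
t=0.500: state=(0.961, 0.032, 0.008)
t=1.000: state=(0.901, 0.074, 0.026)
t=1.500: state=(0.782, 0.153, 0.065)
t=1.800: state=(0.679, 0.217, 0.105)
next step: t=1.820: state=(0.671, 0.221, 0.108) — I has crossed 0.22
linear interpolation between t=1.800 (0.21664) and t=1.820 (0.22108) → t≈1.815

t = 1.815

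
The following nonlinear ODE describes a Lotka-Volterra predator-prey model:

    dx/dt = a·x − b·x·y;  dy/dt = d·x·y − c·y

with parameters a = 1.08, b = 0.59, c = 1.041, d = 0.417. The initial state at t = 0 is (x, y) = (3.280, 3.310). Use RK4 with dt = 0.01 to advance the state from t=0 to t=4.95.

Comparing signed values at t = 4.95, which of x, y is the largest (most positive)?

t=0.000: state=(3.280, 3.310)
step 1 (dt=0.01): k1=(-2.863, 1.082), k2=(-2.861, 1.064), k3=(-2.861, 1.064), k4=(-2.859, 1.045); state += dt/6·(k1+2k2+2k3+k4)
t=0.010: state=(3.251, 3.321)
t=0.020: state=(3.223, 3.331)
t=0.030: state=(3.194, 3.341)
continuing one RK4 step at a time; state shown every 20 steps (Δt=0.2):
t=0.200: state=(2.728, 3.452)
t=0.400: state=(2.250, 3.447)
t=0.600: state=(1.871, 3.322)
t=0.800: state=(1.588, 3.114)
t=1.000: state=(1.385, 2.861)
t=1.200: state=(1.246, 2.592)
t=1.400: state=(1.157, 2.326)
t=1.600: state=(1.108, 2.075)
t=1.800: state=(1.091, 1.846)
t=2.000: state=(1.102, 1.643)
t=2.200: state=(1.139, 1.464)
t=2.400: state=(1.201, 1.311)
t=2.600: state=(1.287, 1.181)
t=2.800: state=(1.398, 1.072)
t=3.000: state=(1.538, 0.984)
t=3.200: state=(1.707, 0.914)
t=3.400: state=(1.907, 0.863)
t=3.600: state=(2.143, 0.830)
t=3.800: state=(2.414, 0.814)
t=4.000: state=(2.721, 0.819)
t=4.200: state=(3.062, 0.846)
t=4.400: state=(3.429, 0.901)
t=4.600: state=(3.808, 0.989)
t=4.800: state=(4.175, 1.121)
t=4.950: state=(4.421, 1.255)
compare at T: x=4.421, y=1.255

largest component: x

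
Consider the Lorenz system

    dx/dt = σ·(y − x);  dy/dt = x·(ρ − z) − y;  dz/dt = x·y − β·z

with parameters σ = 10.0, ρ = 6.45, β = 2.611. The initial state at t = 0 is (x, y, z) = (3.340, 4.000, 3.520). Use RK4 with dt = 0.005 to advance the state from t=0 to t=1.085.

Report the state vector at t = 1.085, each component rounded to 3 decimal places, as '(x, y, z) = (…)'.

t=0.000: state=(3.340, 4.000, 3.520)
step 1 (dt=0.005): k1=(6.600, 5.786, 4.169), k2=(6.580, 5.785, 4.257), k3=(6.580, 5.784, 4.256), k4=(6.560, 5.782, 4.343); state += dt/6·(k1+2k2+2k3+k4)
t=0.005: state=(3.373, 4.029, 3.541)
t=0.010: state=(3.406, 4.058, 3.563)
t=0.015: state=(3.438, 4.087, 3.586)
continuing one RK4 step at a time; state shown every 10 steps (Δt=0.05):
t=0.050: state=(3.661, 4.285, 3.771)
t=0.100: state=(3.963, 4.544, 4.101)
t=0.150: state=(4.238, 4.753, 4.495)
t=0.200: state=(4.473, 4.891, 4.933)
t=0.250: state=(4.651, 4.939, 5.383)
t=0.300: state=(4.757, 4.893, 5.812)
t=0.350: state=(4.784, 4.758, 6.182)
t=0.400: state=(4.732, 4.553, 6.466)
t=0.450: state=(4.610, 4.305, 6.645)
t=0.500: state=(4.434, 4.042, 6.716)
t=0.550: state=(4.225, 3.790, 6.688)
t=0.600: state=(4.005, 3.567, 6.578)
t=0.650: state=(3.792, 3.384, 6.406)
t=0.700: state=(3.601, 3.246, 6.195)
t=0.750: state=(3.440, 3.151, 5.963)
t=0.800: state=(3.313, 3.097, 5.727)
t=0.850: state=(3.223, 3.079, 5.498)
t=0.900: state=(3.169, 3.094, 5.287)
t=0.950: state=(3.148, 3.137, 5.100)
t=1.000: state=(3.157, 3.204, 4.944)
t=1.050: state=(3.193, 3.291, 4.822)
t=1.085: state=(3.233, 3.361, 4.758)

(x, y, z) = (3.233, 3.361, 4.758)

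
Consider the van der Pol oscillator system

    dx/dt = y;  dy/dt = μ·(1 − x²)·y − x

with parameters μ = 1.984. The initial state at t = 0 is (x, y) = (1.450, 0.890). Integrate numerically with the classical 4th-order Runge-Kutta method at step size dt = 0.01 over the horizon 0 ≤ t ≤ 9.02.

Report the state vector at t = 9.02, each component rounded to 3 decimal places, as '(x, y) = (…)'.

t=0.000: state=(1.450, 0.890)
step 1 (dt=0.01): k1=(0.890, -3.397), k2=(0.873, -3.386), k3=(0.873, -3.386), k4=(0.856, -3.375); state += dt/6·(k1+2k2+2k3+k4)
t=0.010: state=(1.459, 0.856)
t=0.020: state=(1.467, 0.823)
t=0.030: state=(1.475, 0.789)
continuing one RK4 step at a time; state shown every 50 steps (Δt=0.5):
t=0.500: state=(1.570, -0.192)
t=1.000: state=(1.385, -0.503)
t=1.500: state=(1.068, -0.799)
t=2.000: state=(0.508, -1.601)
t=2.500: state=(-0.815, -3.754)
t=3.000: state=(-1.989, -0.453)
t=3.500: state=(-1.946, 0.300)
t=4.000: state=(-1.773, 0.384)
t=4.500: state=(-1.561, 0.470)
t=5.000: state=(-1.291, 0.630)
t=5.500: state=(-0.895, 1.021)
t=6.000: state=(-0.120, 2.367)
t=6.500: state=(1.530, 2.940)
t=7.000: state=(2.017, -0.101)
t=7.500: state=(1.884, -0.342)
t=8.000: state=(1.695, -0.413)
t=8.500: state=(1.465, -0.519)
t=9.000: state=(1.159, -0.737)
t=9.020: state=(1.144, -0.750)

(x, y) = (1.144, -0.750)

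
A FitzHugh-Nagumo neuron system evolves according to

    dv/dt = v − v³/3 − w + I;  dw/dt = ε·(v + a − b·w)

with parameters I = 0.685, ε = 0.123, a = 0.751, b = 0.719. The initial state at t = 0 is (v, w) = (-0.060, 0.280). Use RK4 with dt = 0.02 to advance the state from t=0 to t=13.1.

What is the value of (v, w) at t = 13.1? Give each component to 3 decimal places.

t=0.000: state=(-0.060, 0.280)
step 1 (dt=0.02): k1=(0.345, 0.060), k2=(0.348, 0.061), k3=(0.348, 0.061), k4=(0.351, 0.061); state += dt/6·(k1+2k2+2k3+k4)
t=0.020: state=(-0.053, 0.281)
t=0.040: state=(-0.046, 0.282)
t=0.060: state=(-0.039, 0.284)
continuing one RK4 step at a time; state shown every 25 steps (Δt=0.5):
t=0.500: state=(0.154, 0.315)
t=1.000: state=(0.472, 0.365)
t=1.500: state=(0.898, 0.436)
t=2.000: state=(1.318, 0.529)
t=2.500: state=(1.574, 0.640)
t=3.000: state=(1.662, 0.755)
t=3.500: state=(1.661, 0.868)
t=4.000: state=(1.624, 0.974)
t=4.500: state=(1.572, 1.074)
t=5.000: state=(1.513, 1.165)
t=5.500: state=(1.450, 1.249)
t=6.000: state=(1.383, 1.325)
t=6.500: state=(1.311, 1.394)
t=7.000: state=(1.233, 1.456)
t=7.500: state=(1.147, 1.510)
t=8.000: state=(1.051, 1.556)
t=8.500: state=(0.939, 1.593)
t=9.000: state=(0.802, 1.622)
t=9.500: state=(0.624, 1.640)
t=10.000: state=(0.376, 1.645)
t=10.500: state=(-0.004, 1.631)
t=11.000: state=(-0.601, 1.589)
t=11.500: state=(-1.344, 1.506)
t=12.000: state=(-1.816, 1.389)
t=12.500: state=(-1.943, 1.260)
t=13.000: state=(-1.942, 1.133)
t=13.100: state=(-1.936, 1.109)

(v, w) = (-1.936, 1.109)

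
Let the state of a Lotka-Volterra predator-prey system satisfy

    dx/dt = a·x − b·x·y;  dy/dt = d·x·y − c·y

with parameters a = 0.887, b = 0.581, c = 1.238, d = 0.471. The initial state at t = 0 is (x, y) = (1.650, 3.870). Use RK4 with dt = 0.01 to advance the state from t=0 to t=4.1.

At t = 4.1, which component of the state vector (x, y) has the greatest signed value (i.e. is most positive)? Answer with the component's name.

largest component: x

t=0.000: state=(1.650, 3.870)
step 1 (dt=0.01): k1=(-2.246, -1.783), k2=(-2.223, -1.800), k3=(-2.223, -1.800), k4=(-2.199, -1.816); state += dt/6·(k1+2k2+2k3+k4)
t=0.010: state=(1.628, 3.852)
t=0.020: state=(1.606, 3.834)
t=0.030: state=(1.585, 3.815)
continuing one RK4 step at a time; state shown every 20 steps (Δt=0.2):
t=0.200: state=(1.286, 3.465)
t=0.400: state=(1.053, 3.017)
t=0.600: state=(0.909, 2.582)
t=0.800: state=(0.823, 2.186)
t=1.000: state=(0.778, 1.840)
t=1.200: state=(0.764, 1.544)
t=1.400: state=(0.773, 1.296)
t=1.600: state=(0.804, 1.090)
t=1.800: state=(0.855, 0.920)
t=2.000: state=(0.925, 0.781)
t=2.200: state=(1.016, 0.668)
t=2.400: state=(1.129, 0.576)
t=2.600: state=(1.266, 0.504)
t=2.800: state=(1.431, 0.446)
t=3.000: state=(1.626, 0.402)
t=3.200: state=(1.857, 0.370)
t=3.400: state=(2.127, 0.348)
t=3.600: state=(2.441, 0.337)
t=3.800: state=(2.803, 0.337)
t=4.000: state=(3.217, 0.349)
t=4.100: state=(3.444, 0.361)
compare at T: x=3.444, y=0.361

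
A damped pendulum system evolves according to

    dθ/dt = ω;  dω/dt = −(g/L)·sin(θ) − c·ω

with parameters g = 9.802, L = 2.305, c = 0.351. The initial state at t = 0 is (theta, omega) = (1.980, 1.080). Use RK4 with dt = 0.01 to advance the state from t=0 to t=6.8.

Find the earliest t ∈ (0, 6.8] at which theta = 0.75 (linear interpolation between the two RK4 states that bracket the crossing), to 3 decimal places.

t = 1.162

t=0.000: state=(1.980, 1.080)
step 1 (dt=0.01): k1=(1.080, -4.280), k2=(1.059, -4.264), k3=(1.059, -4.264), k4=(1.037, -4.247); state += dt/6·(k1+2k2+2k3+k4)
t=0.010: state=(1.991, 1.037)
t=0.020: state=(2.001, 0.995)
t=0.030: state=(2.010, 0.953)
continuing one RK4 step at a time; state shown every 25 steps (Δt=0.25):
t=0.250: state=(2.124, 0.098)
t=0.500: state=(2.037, -0.789)
t=0.750: state=(1.728, -1.683)
t=1.000: state=(1.198, -2.543)
t=1.160: state=(0.756, -2.949)
next step: t=1.170: state=(0.726, -2.967) — theta has crossed 0.75
linear interpolation between t=1.160 (0.75577) and t=1.170 (0.72619) → t≈1.162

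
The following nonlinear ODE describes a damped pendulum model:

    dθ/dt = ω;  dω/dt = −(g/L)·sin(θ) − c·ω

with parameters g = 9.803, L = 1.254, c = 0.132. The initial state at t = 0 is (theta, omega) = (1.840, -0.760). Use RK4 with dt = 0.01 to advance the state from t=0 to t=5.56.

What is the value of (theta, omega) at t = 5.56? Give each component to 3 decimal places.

t=0.000: state=(1.840, -0.760)
step 1 (dt=0.01): k1=(-0.760, -7.436), k2=(-0.797, -7.438), k3=(-0.797, -7.439), k4=(-0.834, -7.442); state += dt/6·(k1+2k2+2k3+k4)
t=0.010: state=(1.832, -0.834)
t=0.020: state=(1.823, -0.909)
t=0.030: state=(1.814, -0.983)
continuing one RK4 step at a time; state shown every 20 steps (Δt=0.2):
t=0.200: state=(1.538, -2.262)
t=0.400: state=(0.942, -3.651)
t=0.600: state=(0.125, -4.331)
t=0.800: state=(-0.706, -3.773)
t=1.000: state=(-1.327, -2.364)
t=1.200: state=(-1.640, -0.769)
t=1.400: state=(-1.638, 0.787)
t=1.600: state=(-1.328, 2.300)
t=1.800: state=(-0.733, 3.559)
t=2.000: state=(0.040, 3.985)
t=2.200: state=(0.782, 3.260)
t=2.400: state=(1.298, 1.840)
t=2.600: state=(1.509, 0.267)
t=2.800: state=(1.407, -1.276)
t=3.000: state=(1.007, -2.687)
t=3.200: state=(0.365, -3.594)
t=3.400: state=(-0.363, -3.497)
t=3.600: state=(-0.969, -2.445)
t=3.800: state=(-1.313, -0.970)
t=4.000: state=(-1.353, 0.563)
t=4.200: state=(-1.093, 2.007)
t=4.400: state=(-0.573, 3.102)
t=4.600: state=(0.093, 3.386)
t=4.800: state=(0.714, 2.684)
t=5.000: state=(1.126, 1.374)
t=5.200: state=(1.253, -0.107)
t=5.400: state=(1.086, -1.536)
t=5.560: state=(0.760, -2.496)

(theta, omega) = (0.760, -2.496)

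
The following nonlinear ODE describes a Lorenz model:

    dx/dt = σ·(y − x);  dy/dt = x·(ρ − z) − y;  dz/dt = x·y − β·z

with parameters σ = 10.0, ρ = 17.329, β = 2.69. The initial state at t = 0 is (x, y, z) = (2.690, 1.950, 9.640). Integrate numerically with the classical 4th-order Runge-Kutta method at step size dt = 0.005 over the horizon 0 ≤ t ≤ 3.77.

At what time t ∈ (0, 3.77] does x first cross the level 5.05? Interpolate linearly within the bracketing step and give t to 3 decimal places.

t=0.000: state=(2.690, 1.950, 9.640)
step 1 (dt=0.005): k1=(-7.400, 18.733, -20.686), k2=(-6.747, 18.682, -20.458), k3=(-6.764, 18.694, -20.457), k4=(-6.127, 18.652, -20.229); state += dt/6·(k1+2k2+2k3+k4)
t=0.005: state=(2.656, 2.043, 9.538)
t=0.010: state=(2.629, 2.137, 9.438)
t=0.015: state=(2.607, 2.230, 9.340)
continuing one RK4 step at a time; state shown every 40 steps (Δt=0.2):
t=0.200: state=(4.587, 6.887, 7.936)
t=0.215: state=(4.947, 7.445, 8.124)
next step: t=0.220: state=(5.073, 7.637, 8.203) — x has crossed 5.05
linear interpolation between t=0.215 (4.94655) and t=0.220 (5.07310) → t≈0.219

t = 0.219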